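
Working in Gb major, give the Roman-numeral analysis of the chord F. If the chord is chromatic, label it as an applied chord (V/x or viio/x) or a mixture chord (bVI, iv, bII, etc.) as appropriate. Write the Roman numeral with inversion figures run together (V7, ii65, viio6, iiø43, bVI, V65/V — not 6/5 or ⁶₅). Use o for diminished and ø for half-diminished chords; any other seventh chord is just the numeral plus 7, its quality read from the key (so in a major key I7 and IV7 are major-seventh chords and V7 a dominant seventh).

V/iii

Stacked in thirds the chord is F-A-C: a major triad on F.
F is not a diatonic chord root with this quality in Gb major, but it lies a perfect fifth above Bb (iii), so the chord functions as an applied dominant of iii.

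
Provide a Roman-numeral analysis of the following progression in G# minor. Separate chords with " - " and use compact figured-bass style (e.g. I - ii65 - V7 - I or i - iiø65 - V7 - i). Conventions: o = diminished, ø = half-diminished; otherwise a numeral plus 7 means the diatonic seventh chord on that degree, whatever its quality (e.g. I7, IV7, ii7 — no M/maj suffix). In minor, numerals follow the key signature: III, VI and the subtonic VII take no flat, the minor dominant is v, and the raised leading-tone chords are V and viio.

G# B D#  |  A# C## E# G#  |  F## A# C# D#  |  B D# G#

i - V7/V - V65 - i6

G#-B-D#: minor triad on G# = scale degree 1 → i.
A#-C##-E#-G# is the secondary dominant of V (dominant seventh chord on A#): V7/V.
F##-A#-C#-D#: dominant seventh chord on D# = scale degree 5 → V65.
B-D#-G#: root G# is the tonic; minor triad there is i6.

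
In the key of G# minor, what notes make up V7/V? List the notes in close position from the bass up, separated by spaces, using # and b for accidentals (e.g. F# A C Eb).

V7/V is a secondary dominant — the dominant seventh of V. V in G# minor is D#, so the applied chord's root is A#, a perfect fifth above.
Building a dominant seventh chord on A# gives A#-C##-E#-G#.

A# C## E# G#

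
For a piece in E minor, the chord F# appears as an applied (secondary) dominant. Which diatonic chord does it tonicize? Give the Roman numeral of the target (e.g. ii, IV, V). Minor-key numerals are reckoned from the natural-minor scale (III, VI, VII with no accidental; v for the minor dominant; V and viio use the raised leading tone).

The chord is a major triad on F#.
A dominant resolves down a perfect fifth: F# → B. In E minor, B is scale degree 5, i.e. V.

V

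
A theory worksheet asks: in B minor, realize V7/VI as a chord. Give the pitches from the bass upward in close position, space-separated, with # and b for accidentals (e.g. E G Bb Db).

V7/VI is a secondary dominant — the dominant seventh of VI. VI in B minor is G, so the applied chord's root is D, a perfect fifth above.
Building a dominant seventh chord on D gives D-F#-A-C.

D F# A C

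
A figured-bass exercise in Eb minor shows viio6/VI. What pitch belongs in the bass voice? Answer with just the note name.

Db

The applied chord viio6/VI is rooted on Bb: Bb-Db-Fb.
The figure 6 means first inversion — the third is in the bass.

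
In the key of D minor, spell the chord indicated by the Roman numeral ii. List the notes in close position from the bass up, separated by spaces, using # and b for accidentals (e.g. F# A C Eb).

Scale degree 2 in D minor is E; here the chord built on it is altered to a minor triad. ii is the minor supertonic, borrowed from the parallel major (the Dorian ii).
So the chord is E-G-B.

E G B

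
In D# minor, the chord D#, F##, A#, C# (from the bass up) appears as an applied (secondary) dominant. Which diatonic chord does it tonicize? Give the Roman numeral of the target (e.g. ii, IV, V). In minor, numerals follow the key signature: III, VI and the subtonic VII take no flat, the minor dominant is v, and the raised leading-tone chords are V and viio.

iv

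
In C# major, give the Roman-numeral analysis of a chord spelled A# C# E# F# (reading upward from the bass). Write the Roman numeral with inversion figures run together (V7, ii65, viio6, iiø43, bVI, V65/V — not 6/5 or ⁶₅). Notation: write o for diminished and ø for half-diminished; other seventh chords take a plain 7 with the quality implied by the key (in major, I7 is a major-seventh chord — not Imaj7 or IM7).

IV65

Stacked in thirds the chord is F#-A#-C#-E#: a major seventh chord on F#.
F# is scale degree 4 in C# major, and a major seventh chord on that degree is written IV7.
With A# in the bass the chord is in first inversion, so the figured bass is 65.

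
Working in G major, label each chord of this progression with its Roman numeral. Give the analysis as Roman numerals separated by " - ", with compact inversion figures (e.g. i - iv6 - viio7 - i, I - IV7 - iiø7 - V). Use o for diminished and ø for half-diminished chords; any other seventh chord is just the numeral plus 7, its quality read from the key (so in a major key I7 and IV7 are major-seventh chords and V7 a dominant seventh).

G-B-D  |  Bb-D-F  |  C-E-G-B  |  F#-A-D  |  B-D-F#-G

I - bIII - IV7 - V6 - I65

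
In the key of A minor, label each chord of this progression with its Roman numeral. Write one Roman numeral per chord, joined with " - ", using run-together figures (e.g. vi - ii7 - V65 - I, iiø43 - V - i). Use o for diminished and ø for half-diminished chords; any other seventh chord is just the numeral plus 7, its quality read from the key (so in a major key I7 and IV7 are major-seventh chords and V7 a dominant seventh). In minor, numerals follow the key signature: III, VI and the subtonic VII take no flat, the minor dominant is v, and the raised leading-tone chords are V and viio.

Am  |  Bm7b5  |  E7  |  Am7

i - iiø7 - V7 - i7

Am has root A, degree 1 in A minor, so i.
Bm7b5 has root B, degree 2 in A minor, so iiø7.
E7 has root E, degree 5 in A minor, so V7.
Am7: minor seventh chord on A = scale degree 1 → i7.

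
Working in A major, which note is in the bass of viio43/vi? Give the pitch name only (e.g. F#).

The applied chord viio43/vi is rooted on E#: E#-G#-B-D.
The figure 43 means second inversion — the fifth is in the bass.

B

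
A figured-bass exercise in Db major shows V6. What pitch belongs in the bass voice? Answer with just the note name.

C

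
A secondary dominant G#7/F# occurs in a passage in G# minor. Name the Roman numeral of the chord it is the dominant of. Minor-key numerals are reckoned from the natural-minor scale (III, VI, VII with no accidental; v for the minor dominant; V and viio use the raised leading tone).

The chord is a dominant seventh chord on G#.
A dominant resolves down a perfect fifth: G# → C#. In G# minor, C# is scale degree 4, i.e. iv.

iv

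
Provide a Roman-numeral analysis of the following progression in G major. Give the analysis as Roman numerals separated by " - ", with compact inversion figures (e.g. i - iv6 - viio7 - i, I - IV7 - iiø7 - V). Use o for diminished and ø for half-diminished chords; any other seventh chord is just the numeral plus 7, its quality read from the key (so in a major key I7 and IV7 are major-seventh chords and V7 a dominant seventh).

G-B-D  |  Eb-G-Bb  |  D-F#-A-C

I - bVI - V7

G-B-D has root G, degree 1 in G major, so I.
Eb-G-Bb: major triad on Eb — chromatic; bVI (borrowed from the parallel minor).
D-F#-A-C has root D, degree 5 in G major, so V7.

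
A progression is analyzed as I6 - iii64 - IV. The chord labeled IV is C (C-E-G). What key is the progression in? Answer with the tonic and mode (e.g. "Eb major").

G major

IV is given as C-E-G — a major triad with root C.
If C is scale degree 4 and the mode makes that degree carry a major triad, the tonic is G and the mode is major.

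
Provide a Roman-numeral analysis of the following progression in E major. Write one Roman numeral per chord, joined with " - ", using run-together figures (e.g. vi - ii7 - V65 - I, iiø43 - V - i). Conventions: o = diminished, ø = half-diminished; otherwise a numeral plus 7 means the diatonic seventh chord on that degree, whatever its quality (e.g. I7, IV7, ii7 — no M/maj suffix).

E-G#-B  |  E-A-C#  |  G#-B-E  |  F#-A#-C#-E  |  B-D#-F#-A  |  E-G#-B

I - IV64 - I6 - V7/V - V7 - I

E-G#-B: root E is the tonic; major triad there is I.
E-A-C# has root A, degree 4 in E major, so IV64.
G#-B-E: major triad on E = scale degree 1 → I6.
F#-A#-C#-E: a dominant seventh chord on F#, the applied dominant of V → V7/V.
B-D#-F#-A: root B is the dominant; dominant seventh chord there is V7.
E-G#-B: major triad on E = scale degree 1 → I.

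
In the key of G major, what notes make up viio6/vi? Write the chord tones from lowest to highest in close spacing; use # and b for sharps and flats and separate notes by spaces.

F# A D#

viio6/vi is a secondary leading-tone chord. The target vi is E in G major; the applied chord is rooted a semitone below, on D#.
Building a diminished triad on D# gives D#-F#-A.
The figured bass 6 indicates first inversion, placing the third (F#) in the bass: F#-A-D#.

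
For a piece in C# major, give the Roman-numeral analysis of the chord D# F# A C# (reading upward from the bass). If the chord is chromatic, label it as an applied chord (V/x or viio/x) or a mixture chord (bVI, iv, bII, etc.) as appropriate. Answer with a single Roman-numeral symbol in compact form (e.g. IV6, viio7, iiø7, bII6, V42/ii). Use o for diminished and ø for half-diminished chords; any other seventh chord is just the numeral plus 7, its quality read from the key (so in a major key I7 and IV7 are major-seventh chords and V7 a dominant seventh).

iiø7

Stacked in thirds the chord is D#-F#-A-C#: a half-diminished seventh chord on D#.
D# is the second degree of C# major. This is the half-diminished supertonic seventh, borrowed from the parallel minor.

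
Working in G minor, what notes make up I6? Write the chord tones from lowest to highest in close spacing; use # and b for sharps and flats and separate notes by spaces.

I6 is the major tonic (Picardy third), borrowed from the parallel major. In G minor that root is G.
So the chord is G-B-D.
The figured bass 6 indicates first inversion, placing the third (B) in the bass: B-D-G.

B D G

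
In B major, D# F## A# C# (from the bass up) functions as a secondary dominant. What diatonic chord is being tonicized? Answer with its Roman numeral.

vi

The chord is a dominant seventh chord on D#.
A dominant resolves down a perfect fifth: D# → G#. In B major, G# is scale degree 6, i.e. vi.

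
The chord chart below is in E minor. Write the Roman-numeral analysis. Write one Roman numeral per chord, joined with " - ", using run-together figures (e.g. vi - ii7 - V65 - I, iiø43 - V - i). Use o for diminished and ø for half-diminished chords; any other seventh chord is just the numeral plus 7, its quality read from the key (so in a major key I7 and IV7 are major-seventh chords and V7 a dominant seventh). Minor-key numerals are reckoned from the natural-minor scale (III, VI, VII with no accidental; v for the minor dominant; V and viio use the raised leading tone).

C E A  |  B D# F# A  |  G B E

iv6 - V7 - i6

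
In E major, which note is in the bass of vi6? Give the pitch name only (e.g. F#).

vi in E major has root C#; the chord is C#-E-G#.
The figure 6 means first inversion — the third is in the bass.

E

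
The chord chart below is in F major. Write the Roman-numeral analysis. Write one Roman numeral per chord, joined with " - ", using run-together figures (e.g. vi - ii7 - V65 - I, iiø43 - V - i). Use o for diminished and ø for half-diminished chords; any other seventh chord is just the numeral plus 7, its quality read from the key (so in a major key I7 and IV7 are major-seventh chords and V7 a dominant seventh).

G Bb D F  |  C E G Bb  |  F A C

ii7 - V7 - I

G-Bb-D-F has root G, degree 2 in F major, so ii7.
C-E-G-Bb: root C is the dominant; dominant seventh chord there is V7.
F-A-C: root F is the tonic; major triad there is I.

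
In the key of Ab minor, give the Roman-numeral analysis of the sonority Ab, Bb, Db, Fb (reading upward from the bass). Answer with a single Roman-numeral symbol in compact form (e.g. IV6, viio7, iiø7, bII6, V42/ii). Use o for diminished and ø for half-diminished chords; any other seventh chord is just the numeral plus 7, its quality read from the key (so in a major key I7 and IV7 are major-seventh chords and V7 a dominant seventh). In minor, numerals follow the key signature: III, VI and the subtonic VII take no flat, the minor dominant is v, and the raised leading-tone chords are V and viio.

iiø42

The pitches Bb-Db-Fb-Ab form a half-diminished seventh chord rooted on Bb.
In Ab minor, Bb is the supertonic; the diatonic half-diminished seventh chord there is iiø7.
With Ab in the bass the chord is in third inversion, so the figured bass is 42.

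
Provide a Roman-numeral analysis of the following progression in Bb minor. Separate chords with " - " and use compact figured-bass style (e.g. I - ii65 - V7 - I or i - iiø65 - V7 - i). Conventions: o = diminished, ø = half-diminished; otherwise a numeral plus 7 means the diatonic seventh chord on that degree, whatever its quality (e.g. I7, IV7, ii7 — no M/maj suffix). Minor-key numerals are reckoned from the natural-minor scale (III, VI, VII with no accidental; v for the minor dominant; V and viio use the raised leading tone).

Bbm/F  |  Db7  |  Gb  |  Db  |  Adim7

i64 - V7/VI - VI - III - viio7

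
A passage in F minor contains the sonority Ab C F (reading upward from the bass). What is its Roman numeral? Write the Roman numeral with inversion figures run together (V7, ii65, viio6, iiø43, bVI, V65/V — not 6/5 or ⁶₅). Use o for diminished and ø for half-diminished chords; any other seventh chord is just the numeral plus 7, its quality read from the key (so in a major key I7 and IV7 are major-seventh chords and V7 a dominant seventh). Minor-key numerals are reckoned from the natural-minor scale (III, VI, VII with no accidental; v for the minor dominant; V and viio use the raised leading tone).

i6

Stacked in thirds the chord is F-Ab-C: a minor triad on F.
F is scale degree 1 in F minor, and a minor triad on that degree is written i.
With Ab in the bass the chord is in first inversion, so the figured bass is 6.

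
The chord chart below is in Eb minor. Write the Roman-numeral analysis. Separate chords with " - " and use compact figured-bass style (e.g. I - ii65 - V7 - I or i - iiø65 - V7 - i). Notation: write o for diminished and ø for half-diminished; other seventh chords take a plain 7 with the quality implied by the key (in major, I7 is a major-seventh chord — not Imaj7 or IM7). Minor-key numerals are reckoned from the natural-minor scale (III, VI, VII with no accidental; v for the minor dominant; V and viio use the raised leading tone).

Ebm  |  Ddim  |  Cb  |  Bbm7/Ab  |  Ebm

i - viio - VI - v42 - i

Ebm: minor triad on Eb = scale degree 1 → i.
Ddim: root D is the leading tone; diminished triad there is viio.
Cb: major triad on Cb = scale degree 6 → VI.
Bbm7/Ab: minor seventh chord on Bb = scale degree 5 → v42.
Ebm has root Eb, degree 1 in Eb minor, so i.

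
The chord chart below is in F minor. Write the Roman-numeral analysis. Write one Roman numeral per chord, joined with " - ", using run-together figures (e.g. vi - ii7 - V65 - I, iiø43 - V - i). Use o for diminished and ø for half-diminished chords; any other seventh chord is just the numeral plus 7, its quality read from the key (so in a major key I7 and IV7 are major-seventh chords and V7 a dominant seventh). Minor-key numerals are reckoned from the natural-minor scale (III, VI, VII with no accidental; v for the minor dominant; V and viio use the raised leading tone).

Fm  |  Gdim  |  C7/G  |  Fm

i - iio - V43 - i

Fm has root F, degree 1 in F minor, so i.
Gdim has root G, degree 2 in F minor, so iio.
C7/G: root C is the dominant; dominant seventh chord there is V43.
Fm: root F is the tonic; minor triad there is i.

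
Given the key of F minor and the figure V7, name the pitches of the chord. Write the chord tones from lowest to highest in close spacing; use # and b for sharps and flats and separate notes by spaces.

C E G Bb

In F minor, the fifth degree is C. The dominant is major (leading tone raised), so V is a dominant seventh chord.
Stacking thirds from C gives C-E-G-Bb.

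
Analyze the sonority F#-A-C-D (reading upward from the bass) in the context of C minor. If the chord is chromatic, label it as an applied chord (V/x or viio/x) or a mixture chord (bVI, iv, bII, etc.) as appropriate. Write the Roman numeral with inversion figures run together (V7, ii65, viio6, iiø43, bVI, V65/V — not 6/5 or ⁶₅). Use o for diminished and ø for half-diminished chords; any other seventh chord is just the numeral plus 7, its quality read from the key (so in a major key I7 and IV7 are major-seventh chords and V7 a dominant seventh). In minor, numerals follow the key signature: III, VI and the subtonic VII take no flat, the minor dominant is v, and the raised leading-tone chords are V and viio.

V65/V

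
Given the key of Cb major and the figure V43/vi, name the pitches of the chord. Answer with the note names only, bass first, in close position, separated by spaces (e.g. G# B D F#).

Bb Db Eb G

The slash means an applied dominant: we want the dominant of vi. In Cb major, vi is Ab minor, and its dominant is built on Eb.
Building a dominant seventh chord on Eb gives Eb-G-Bb-Db.
The figured bass 43 indicates second inversion, placing the fifth (Bb) in the bass: Bb-Db-Eb-G.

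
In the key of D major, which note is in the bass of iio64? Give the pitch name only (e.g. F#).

iio in D major has root E; the chord is E-G-Bb.
The figure 64 means second inversion — the fifth is in the bass.

Bb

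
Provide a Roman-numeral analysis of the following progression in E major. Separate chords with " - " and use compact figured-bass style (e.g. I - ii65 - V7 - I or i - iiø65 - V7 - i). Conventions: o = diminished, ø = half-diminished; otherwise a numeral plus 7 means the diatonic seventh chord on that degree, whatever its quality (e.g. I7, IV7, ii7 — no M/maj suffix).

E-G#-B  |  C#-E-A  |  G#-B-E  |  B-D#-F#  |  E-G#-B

E-G#-B: major triad on E = scale degree 1 → I.
C#-E-A has root A, degree 4 in E major, so IV6.
G#-B-E has root E, degree 1 in E major, so I6.
B-D#-F#: major triad on B = scale degree 5 → V.
E-G#-B: major triad on E = scale degree 1 → I.

I - IV6 - I6 - V - I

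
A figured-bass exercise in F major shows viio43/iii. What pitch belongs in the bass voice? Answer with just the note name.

The applied chord viio43/iii is rooted on G#: G#-B-D-F.
The figure 43 means second inversion — the fifth is in the bass.

D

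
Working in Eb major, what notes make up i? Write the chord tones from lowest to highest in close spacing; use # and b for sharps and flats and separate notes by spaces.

Eb Gb Bb

Scale degree 1 in Eb major is Eb; here the chord built on it is altered to a minor triad. i is the minor tonic, borrowed from the parallel minor.
So the chord is Eb-Gb-Bb.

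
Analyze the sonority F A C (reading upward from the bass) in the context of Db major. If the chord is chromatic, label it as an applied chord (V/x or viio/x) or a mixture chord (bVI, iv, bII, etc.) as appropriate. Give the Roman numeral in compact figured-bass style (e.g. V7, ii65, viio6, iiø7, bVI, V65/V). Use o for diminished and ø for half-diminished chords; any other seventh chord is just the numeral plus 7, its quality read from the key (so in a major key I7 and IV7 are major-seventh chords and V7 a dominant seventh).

V/vi

The pitches F-A-C form a major triad rooted on F.
F is not a diatonic chord root with this quality in Db major, but it lies a perfect fifth above Bb (vi), so the chord functions as an applied dominant of vi.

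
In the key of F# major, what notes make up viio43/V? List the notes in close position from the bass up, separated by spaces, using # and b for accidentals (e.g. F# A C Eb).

F# A B# D#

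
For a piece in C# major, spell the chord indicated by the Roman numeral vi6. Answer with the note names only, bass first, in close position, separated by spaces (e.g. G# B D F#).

In C# major, the sixth degree is A#, and the diatonic chord built there is a minor triad.
That chord is spelled A#-C#-E#.
With the 6 figure the chord is in first inversion; from the bass C# upward in close position it reads C#-E#-A#.

C# E# A#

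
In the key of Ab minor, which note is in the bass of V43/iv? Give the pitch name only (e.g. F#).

Eb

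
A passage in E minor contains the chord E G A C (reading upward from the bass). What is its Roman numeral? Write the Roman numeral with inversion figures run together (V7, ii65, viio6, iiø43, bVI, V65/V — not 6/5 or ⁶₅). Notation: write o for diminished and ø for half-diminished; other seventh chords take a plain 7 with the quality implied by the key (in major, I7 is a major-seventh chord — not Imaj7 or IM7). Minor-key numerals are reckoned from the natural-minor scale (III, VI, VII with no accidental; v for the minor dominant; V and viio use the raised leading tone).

iv43

The pitches A-C-E-G form a minor seventh chord rooted on A.
In E minor, A is the subdominant; the diatonic minor seventh chord there is iv7.
With E in the bass the chord is in second inversion, so the figured bass is 43.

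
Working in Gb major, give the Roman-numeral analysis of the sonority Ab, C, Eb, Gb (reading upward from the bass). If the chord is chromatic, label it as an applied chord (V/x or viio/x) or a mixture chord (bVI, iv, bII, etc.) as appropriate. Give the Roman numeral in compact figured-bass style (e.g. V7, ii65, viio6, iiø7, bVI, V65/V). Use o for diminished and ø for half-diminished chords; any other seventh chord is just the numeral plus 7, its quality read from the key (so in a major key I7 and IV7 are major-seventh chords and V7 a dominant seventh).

Stacked in thirds the chord is Ab-C-Eb-Gb: a dominant seventh chord on Ab.
Ab is not a diatonic chord root with this quality in Gb major, but it lies a perfect fifth above Db (V), so the chord functions as an applied dominant of V.

V7/V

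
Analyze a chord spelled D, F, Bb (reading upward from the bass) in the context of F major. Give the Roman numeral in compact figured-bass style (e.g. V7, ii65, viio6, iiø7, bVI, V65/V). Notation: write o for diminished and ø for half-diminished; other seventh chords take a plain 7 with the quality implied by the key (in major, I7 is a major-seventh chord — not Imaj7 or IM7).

IV6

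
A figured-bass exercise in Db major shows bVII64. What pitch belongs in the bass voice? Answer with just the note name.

bVII in Db major has root Cb; the chord is Cb-Eb-Gb.
The figure 64 means second inversion — the fifth is in the bass.

Gb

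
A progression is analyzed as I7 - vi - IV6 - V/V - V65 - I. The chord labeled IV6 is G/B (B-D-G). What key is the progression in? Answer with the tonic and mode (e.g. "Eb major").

The chord G/B is a major triad rooted on G; its label is IV6.
IV6 on G implies G is the subdominant; that puts the tonic at D, and the uppercase numeral fits major mode.

D major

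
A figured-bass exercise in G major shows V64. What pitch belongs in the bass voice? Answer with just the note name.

V in G major has root D; the chord is D-F#-A.
The figure 64 means second inversion — the fifth is in the bass.

A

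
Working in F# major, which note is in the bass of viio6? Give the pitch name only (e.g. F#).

viio in F# major has root E#; the chord is E#-G#-B.
The figure 6 means first inversion — the third is in the bass.

G#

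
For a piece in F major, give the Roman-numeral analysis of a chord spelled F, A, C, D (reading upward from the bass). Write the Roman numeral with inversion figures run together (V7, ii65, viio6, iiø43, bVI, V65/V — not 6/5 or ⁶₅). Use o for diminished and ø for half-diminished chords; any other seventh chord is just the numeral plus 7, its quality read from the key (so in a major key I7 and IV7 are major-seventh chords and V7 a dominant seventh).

vi65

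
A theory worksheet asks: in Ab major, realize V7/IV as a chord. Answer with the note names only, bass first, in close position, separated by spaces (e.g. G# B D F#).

V7/IV is a secondary dominant — the dominant seventh of IV. IV in Ab major is Db, so the applied chord's root is Ab, a perfect fifth above.
Building a dominant seventh chord on Ab gives Ab-C-Eb-Gb.

Ab C Eb Gb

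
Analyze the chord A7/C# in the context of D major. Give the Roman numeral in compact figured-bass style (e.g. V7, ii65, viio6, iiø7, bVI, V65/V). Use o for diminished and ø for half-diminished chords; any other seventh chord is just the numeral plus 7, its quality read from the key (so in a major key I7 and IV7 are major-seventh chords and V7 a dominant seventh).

V65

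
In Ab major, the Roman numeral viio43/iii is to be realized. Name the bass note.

The applied chord viio43/iii is rooted on B: B-D-F-Ab.
The figure 43 means second inversion — the fifth is in the bass.

F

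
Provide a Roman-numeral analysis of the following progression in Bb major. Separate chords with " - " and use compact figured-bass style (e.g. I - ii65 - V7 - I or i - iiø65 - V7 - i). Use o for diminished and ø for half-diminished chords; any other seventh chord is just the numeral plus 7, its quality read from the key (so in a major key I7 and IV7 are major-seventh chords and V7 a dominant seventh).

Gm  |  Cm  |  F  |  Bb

Gm has root G, degree 6 in Bb major, so vi.
Cm: root C is the supertonic; minor triad there is ii.
F: major triad on F = scale degree 5 → V.
Bb: major triad on Bb = scale degree 1 → I.

vi - ii - V - I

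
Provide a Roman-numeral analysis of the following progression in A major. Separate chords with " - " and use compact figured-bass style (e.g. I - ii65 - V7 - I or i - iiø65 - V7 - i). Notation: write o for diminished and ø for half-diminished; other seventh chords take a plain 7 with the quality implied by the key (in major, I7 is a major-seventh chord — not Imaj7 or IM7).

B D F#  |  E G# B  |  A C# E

ii - V - I

B-D-F# has root B, degree 2 in A major, so ii.
E-G#-B: root E is the dominant; major triad there is V.
A-C#-E has root A, degree 1 in A major, so I.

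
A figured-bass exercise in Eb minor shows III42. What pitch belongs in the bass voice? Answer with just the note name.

III in Eb minor has root Gb; the chord is Gb-Bb-Db-F.
The figure 42 means third inversion — the seventh is in the bass.

F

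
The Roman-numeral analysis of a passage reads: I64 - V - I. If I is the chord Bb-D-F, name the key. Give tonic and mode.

Bb major

The chord Bb is a major triad rooted on Bb; its label is I.
If Bb is scale degree 1 and the mode makes that degree carry a major triad, the tonic is Bb and the mode is major.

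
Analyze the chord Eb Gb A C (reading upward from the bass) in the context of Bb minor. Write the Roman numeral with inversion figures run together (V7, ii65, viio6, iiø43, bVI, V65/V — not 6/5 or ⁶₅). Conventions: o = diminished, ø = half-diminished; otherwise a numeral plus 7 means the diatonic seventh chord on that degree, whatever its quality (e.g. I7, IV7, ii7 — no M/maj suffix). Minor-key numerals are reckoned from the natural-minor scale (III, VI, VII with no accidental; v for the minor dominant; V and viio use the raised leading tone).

viio43

The pitches A-C-Eb-Gb form a fully diminished seventh chord rooted on A.
In Bb minor, A is the leading tone; the diatonic fully diminished seventh chord there is viio7.
With Eb in the bass the chord is in second inversion, so the figured bass is 43.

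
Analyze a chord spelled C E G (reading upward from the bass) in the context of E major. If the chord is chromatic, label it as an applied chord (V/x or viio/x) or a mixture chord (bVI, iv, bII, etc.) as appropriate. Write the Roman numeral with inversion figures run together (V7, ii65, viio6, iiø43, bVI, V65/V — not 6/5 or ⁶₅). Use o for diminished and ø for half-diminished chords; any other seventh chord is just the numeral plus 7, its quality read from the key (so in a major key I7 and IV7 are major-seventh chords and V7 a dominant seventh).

Stacked in thirds the chord is C-E-G: a major triad on C.
C is the lowered sixth degree of E major (diatonic 6 would be C#). This is a major triad on the lowered sixth degree, borrowed from the parallel minor.

bVI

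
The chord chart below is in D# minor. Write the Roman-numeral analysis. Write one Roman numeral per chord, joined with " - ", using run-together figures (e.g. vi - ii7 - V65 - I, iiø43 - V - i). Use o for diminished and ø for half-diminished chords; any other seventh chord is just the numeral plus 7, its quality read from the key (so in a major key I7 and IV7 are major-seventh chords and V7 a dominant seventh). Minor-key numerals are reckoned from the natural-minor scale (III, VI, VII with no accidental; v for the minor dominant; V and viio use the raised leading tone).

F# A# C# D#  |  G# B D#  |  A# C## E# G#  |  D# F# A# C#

i65 - iv - V7 - i7

F#-A#-C#-D# has root D#, degree 1 in D# minor, so i65.
G#-B-D#: root G# is the subdominant; minor triad there is iv.
A#-C##-E#-G#: root A# is the dominant; dominant seventh chord there is V7.
D#-F#-A#-C# has root D#, degree 1 in D# minor, so i7.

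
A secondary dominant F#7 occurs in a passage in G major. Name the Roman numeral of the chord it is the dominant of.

The chord is a dominant seventh chord on F#.
A dominant resolves down a perfect fifth: F# → B. In G major, B is scale degree 3, i.e. iii.

iii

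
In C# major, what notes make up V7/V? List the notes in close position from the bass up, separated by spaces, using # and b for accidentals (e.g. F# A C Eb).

V7/V is a secondary dominant — the dominant seventh of V. V in C# major is G#, so the applied chord's root is D#, a perfect fifth above.
Building a dominant seventh chord on D# gives D#-F##-A#-C#.

D# F## A# C#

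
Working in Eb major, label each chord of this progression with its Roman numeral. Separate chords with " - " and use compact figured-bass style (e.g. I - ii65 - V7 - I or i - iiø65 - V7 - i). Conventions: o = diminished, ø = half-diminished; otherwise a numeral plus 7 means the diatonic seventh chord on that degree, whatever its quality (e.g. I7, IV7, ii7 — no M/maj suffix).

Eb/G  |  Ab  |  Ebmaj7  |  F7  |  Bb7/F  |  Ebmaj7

Eb/G: root Eb is the tonic; major triad there is I6.
Ab has root Ab, degree 4 in Eb major, so IV.
Ebmaj7 has root Eb, degree 1 in Eb major, so I7.
F7: chromatic; F is V of V, so V7/V.
Bb7/F: dominant seventh chord on Bb = scale degree 5 → V43.
Ebmaj7 has root Eb, degree 1 in Eb major, so I7.

I6 - IV - I7 - V7/V - V43 - I7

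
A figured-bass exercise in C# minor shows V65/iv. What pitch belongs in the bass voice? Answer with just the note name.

The applied chord V65/iv is rooted on C#: C#-E#-G#-B.
The figure 65 means first inversion — the third is in the bass.

E#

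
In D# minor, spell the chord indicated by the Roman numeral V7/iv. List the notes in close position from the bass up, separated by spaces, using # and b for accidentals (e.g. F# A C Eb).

V7/iv is a secondary dominant — the dominant seventh of iv. iv in D# minor is G#, so the applied chord's root is D#, a perfect fifth above.
Building a dominant seventh chord on D# gives D#-F##-A#-C#.

D# F## A# C#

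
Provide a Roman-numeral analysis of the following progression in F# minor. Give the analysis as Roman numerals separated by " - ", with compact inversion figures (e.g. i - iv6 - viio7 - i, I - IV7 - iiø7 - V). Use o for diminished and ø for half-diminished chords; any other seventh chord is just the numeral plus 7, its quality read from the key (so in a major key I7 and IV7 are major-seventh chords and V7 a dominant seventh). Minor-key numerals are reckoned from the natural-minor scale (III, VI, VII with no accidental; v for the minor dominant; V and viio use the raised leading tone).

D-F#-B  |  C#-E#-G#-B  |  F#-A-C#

D-F#-B: root B is the subdominant; minor triad there is iv6.
C#-E#-G#-B: root C# is the dominant; dominant seventh chord there is V7.
F#-A-C#: root F# is the tonic; minor triad there is i.

iv6 - V7 - i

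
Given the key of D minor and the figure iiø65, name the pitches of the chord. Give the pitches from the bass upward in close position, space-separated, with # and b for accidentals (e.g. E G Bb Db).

G Bb D E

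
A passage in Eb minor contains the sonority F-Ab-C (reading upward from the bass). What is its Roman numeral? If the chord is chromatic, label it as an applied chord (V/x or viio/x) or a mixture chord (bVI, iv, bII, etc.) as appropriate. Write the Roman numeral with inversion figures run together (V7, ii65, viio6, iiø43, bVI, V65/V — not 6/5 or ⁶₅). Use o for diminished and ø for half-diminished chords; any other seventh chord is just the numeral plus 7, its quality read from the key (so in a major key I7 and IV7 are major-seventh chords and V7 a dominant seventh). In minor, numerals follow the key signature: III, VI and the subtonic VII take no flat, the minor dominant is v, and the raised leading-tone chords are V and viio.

ii

Stacked in thirds the chord is F-Ab-C: a minor triad on F.
F is the second degree of Eb minor. This is the minor supertonic, borrowed from the parallel major (the Dorian ii).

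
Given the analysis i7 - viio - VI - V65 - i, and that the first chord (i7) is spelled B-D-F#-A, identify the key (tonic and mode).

B minor

i7 is given as B-D-F#-A — a minor seventh chord with root B.
If B is scale degree 1 and the mode makes that degree carry a minor seventh chord, the tonic is B and the mode is minor.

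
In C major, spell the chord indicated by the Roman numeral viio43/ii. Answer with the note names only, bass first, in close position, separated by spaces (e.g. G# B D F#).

The slash marks an applied leading-tone chord: viio of ii. In C major, ii is D, so the leading tone to it is C#, a half step below.
Building a fully diminished seventh chord on C# gives C#-E-G-Bb.
With the 43 figure the chord is in second inversion; from the bass G upward in close position it reads G-Bb-C#-E.

G Bb C# E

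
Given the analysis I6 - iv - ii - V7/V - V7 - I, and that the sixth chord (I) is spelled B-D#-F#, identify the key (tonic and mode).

B major

The chord B is a major triad rooted on B; its label is I.
If B is scale degree 1 and the mode makes that degree carry a major triad, the tonic is B and the mode is major.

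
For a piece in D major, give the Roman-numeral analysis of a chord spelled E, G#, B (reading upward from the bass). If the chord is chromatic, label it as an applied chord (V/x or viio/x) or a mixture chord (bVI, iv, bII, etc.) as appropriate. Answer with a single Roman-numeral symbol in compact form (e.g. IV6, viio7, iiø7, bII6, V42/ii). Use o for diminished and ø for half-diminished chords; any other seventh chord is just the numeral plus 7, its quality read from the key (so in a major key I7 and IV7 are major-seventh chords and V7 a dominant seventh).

V/V

The pitches E-G#-B form a major triad rooted on E.
E is not a diatonic chord root with this quality in D major, but it lies a perfect fifth above A (V), so the chord functions as an applied dominant of V.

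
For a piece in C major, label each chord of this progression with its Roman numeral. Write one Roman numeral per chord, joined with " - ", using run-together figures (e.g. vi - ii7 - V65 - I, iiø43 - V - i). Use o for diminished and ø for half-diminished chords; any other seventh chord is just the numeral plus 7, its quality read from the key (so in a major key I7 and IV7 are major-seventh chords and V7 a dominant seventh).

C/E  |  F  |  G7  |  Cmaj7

C/E: major triad on C = scale degree 1 → I6.
F: major triad on F = scale degree 4 → IV.
G7 has root G, degree 5 in C major, so V7.
Cmaj7: root C is the tonic; major seventh chord there is I7.

I6 - IV - V7 - I7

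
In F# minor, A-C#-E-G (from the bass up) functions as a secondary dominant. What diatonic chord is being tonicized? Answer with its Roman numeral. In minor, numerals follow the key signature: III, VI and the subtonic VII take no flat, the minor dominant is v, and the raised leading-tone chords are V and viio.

The chord is a dominant seventh chord on A.
A dominant resolves down a perfect fifth: A → D. In F# minor, D is scale degree 6, i.e. VI.

VI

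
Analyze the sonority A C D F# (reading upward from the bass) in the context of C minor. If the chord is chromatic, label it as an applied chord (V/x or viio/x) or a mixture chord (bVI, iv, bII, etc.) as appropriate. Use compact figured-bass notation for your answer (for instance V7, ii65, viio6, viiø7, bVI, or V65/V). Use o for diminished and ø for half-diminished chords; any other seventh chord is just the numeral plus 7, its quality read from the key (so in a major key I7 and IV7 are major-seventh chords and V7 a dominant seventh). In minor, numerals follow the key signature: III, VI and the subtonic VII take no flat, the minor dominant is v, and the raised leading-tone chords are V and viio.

V43/V

The pitches D-F#-A-C form a dominant seventh chord rooted on D.
D is not a diatonic chord root with this quality in C minor, but it lies a perfect fifth above G (V), so the chord functions as an applied dominant of V.
With A in the bass the chord is in second inversion, so the figured bass is 43.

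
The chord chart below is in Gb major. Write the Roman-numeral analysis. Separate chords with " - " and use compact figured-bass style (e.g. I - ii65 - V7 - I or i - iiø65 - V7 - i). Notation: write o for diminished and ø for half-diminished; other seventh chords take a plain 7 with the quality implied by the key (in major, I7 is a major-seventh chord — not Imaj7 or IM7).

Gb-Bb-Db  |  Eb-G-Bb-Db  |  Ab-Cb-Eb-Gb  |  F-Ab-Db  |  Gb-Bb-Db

Gb-Bb-Db has root Gb, degree 1 in Gb major, so I.
Eb-G-Bb-Db: a dominant seventh chord on Eb, the applied dominant of ii → V7/ii.
Ab-Cb-Eb-Gb: root Ab is the supertonic; minor seventh chord there is ii7.
F-Ab-Db: root Db is the dominant; major triad there is V6.
Gb-Bb-Db: major triad on Gb = scale degree 1 → I.

I - V7/ii - ii7 - V6 - I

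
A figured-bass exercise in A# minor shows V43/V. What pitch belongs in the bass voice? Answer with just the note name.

F##

The applied chord V43/V is rooted on B#: B#-D##-F##-A#.
The figure 43 means second inversion — the fifth is in the bass.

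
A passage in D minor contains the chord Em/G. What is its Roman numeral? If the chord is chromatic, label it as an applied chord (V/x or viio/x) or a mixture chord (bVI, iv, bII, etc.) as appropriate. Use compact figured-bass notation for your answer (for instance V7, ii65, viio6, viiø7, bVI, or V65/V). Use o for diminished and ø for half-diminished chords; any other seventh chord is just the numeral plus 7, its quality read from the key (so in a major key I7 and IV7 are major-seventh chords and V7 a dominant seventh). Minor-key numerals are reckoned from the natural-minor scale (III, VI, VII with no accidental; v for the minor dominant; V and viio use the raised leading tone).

ii6

The pitches E-G-B form a minor triad rooted on E.
E is the second degree of D minor. This is the minor supertonic, borrowed from the parallel major (the Dorian ii).
With G in the bass the chord is in first inversion, so the figured bass is 6.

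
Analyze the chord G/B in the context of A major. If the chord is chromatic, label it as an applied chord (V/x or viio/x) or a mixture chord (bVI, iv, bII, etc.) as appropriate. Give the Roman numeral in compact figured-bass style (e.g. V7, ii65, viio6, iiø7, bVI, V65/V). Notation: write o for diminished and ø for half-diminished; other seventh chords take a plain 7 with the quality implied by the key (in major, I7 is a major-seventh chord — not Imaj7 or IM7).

bVII6

The pitches G-B-D form a major triad rooted on G.
G is the lowered seventh degree of A major (diatonic 7 would be G#). This is a major triad on the lowered seventh degree (the subtonic), borrowed from the parallel minor.
With B in the bass the chord is in first inversion, so the figured bass is 6.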